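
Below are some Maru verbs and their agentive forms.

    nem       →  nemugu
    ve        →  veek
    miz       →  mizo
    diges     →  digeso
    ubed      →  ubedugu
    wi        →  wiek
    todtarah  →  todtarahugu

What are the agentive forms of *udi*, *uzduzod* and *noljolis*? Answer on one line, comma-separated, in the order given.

The alternation tracks the final sound of the stem — -o when the stem ends in a sibilant (*miz*, *diges*); -ugu when the stem ends in a non-sibilant consonant (*nem*, *ubed*, *todtarah*); -ek when the stem ends in a vowel (*ve*, *wi*).
Since the final sound of *udi* is /i/ (a vowel), it takes -ek, giving *udiek*.
*uzduzod* — final sound /d/ (a non-sibilant consonant) → -ugu → *uzduzodugu*.
*noljolis*: final sound = /s/, a sibilant → -o → *noljoliso*.

udiek, uzduzodugu, noljoliso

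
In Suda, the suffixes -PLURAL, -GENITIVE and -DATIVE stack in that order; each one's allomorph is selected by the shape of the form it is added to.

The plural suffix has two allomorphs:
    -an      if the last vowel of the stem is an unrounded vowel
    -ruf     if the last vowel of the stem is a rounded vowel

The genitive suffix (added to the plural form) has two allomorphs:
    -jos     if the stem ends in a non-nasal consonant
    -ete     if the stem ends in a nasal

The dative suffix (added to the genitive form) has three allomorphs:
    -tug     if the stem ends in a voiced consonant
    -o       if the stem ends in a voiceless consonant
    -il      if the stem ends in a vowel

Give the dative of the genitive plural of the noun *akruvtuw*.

akruvtuwrufjoso

*akruvtuw* — last vowel /u/ (a rounded vowel) → -ruf → *akruvtuwruf*.
The final consonant of the plural form *akruvtuwruf* is /f/, which is non-nasal, so the genitive suffix is -jos, giving *akruvtuwrufjos*.
The genitive form *akruvtuwrufjos* — final sound /s/ (a voiceless consonant) → -o → *akruvtuwrufjoso*.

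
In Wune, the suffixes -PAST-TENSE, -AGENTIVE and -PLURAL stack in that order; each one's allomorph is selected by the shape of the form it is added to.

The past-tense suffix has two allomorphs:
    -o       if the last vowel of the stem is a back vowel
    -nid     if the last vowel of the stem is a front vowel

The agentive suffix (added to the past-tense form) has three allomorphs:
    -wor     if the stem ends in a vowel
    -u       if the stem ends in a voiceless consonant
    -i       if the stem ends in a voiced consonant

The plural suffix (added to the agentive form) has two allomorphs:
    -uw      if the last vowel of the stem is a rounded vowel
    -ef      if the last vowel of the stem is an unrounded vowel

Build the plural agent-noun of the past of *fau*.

*fau*: last vowel = /u/, a back vowel → -o → *fauo*.
The past-tense form *fauo* — final sound /o/ (a vowel) → -wor → *fauowor*.
The last vowel of the agentive form *fauowor* is /o/, which is a rounded vowel, so the plural suffix is -uw, giving *fauoworuw*.

fauoworuw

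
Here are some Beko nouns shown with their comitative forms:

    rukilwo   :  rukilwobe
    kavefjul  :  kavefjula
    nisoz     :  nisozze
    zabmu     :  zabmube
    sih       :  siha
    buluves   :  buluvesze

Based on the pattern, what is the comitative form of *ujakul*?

ujakula

The suffix is conditioned by the final sound: -ze when the stem ends in a sibilant (*nisoz*, *buluves*); -a when the stem ends in a non-sibilant consonant (*kavefjul*, *sih*); -be when the stem ends in a vowel (*rukilwo*, *zabmu*).
Since the final sound of *ujakul* is /l/ (a non-sibilant consonant), it takes -a, giving *ujakula*.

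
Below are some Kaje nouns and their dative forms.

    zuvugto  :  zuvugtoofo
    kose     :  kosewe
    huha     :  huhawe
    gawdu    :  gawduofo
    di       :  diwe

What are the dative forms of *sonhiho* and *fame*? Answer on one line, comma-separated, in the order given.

sonhihoofo, famewe

Looking at the last vowel of each stem: -ofo when the last vowel of the stem is a rounded vowel (*zuvugto*, *gawdu*); -we when the last vowel of the stem is an unrounded vowel (*kose*, *huha*, *di*).
The last vowel of *sonhiho* is /o/, which is a rounded vowel, so the suffix is -ofo, giving *sonhihoofo*.
*fame*: last vowel = /e/, an unrounded vowel → -we → *famewe*.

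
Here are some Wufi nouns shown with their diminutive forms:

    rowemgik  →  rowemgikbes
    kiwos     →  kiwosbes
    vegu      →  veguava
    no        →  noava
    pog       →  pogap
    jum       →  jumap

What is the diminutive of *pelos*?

The alternation tracks the final sound of the stem — -bes when the stem ends in a voiceless consonant (*rowemgik*, *kiwos*); -ap when the stem ends in a voiced consonant (*pog*, *jum*); -ava when the stem ends in a vowel (*vegu*, *no*).
Since the final sound of *pelos* is /s/ (a voiceless consonant), it takes -bes, giving *pelosbes*.

pelosbes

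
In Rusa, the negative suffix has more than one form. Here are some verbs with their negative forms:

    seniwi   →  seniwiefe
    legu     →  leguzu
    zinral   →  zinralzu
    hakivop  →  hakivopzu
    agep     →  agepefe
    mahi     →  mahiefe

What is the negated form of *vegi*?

The pattern is front/back vowel harmony: -efe when the last vowel of the stem is a front vowel (*seniwi*, *agep*, *mahi*); -zu when the last vowel of the stem is a back vowel (*legu*, *zinral*, *hakivop*).
The last vowel of *vegi* is /i/, which is a front vowel, so the suffix is -efe, giving *vegiefe*.

vegiefe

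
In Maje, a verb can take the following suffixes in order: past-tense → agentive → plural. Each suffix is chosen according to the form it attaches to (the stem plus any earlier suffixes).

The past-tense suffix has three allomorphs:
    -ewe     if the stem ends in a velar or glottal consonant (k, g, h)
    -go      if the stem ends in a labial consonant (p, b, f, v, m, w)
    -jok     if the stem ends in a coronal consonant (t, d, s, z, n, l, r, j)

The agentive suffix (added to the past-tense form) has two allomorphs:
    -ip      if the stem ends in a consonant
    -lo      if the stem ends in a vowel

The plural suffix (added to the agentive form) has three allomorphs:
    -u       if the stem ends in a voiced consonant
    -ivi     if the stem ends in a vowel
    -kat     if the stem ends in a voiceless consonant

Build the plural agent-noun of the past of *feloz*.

Since the final consonant of *feloz* is /z/ (coronal), it takes -jok, giving *felozjok*.
The past-tense form *felozjok*: final sound = /k/, a consonant → -ip → *felozjokip*.
Since the final sound of the agentive form *felozjokip* is /p/ (a voiceless consonant), it takes -kat, giving *felozjokipkat*.

felozjokipkat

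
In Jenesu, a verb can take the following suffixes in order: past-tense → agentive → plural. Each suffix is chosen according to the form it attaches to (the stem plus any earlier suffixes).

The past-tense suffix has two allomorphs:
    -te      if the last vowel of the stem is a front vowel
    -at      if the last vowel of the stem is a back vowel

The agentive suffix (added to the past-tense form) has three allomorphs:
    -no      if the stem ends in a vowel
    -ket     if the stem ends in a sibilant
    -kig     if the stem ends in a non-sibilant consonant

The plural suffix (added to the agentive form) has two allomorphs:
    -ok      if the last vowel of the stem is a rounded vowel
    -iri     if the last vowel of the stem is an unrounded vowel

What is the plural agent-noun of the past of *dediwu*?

dediwuatkigiri

The last vowel of *dediwu* is /u/, which is a back vowel, so the past-tense suffix is -at, giving *dediwuat*.
The past-tense form *dediwuat*: final sound = /t/, a non-sibilant consonant → -kig → *dediwuatkig*.
The agentive form *dediwuatkig*: last vowel = /i/, an unrounded vowel → -iri → *dediwuatkigiri*.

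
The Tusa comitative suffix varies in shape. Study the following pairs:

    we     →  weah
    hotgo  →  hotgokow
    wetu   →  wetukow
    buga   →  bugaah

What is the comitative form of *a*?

aah

The suffix is conditioned by the last vowel: -kow when the last vowel of the stem is a rounded vowel (*hotgo*, *wetu*); -ah when the last vowel of the stem is an unrounded vowel (*we*, *buga*).
*a*: last vowel = /a/, an unrounded vowel → -ah → *aah*.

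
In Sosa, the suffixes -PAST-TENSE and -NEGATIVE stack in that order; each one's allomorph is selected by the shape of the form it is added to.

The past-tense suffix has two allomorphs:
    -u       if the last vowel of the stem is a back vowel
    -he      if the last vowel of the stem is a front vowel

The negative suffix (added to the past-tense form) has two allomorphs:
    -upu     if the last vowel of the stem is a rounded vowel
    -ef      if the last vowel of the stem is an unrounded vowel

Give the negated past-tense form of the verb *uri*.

The last vowel of *uri* is /i/, which is a front vowel, so the past-tense suffix is -he, giving *urihe*.
The last vowel of the past-tense form *urihe* is /e/, which is an unrounded vowel, so the negative suffix is -ef, giving *uriheef*.

uriheef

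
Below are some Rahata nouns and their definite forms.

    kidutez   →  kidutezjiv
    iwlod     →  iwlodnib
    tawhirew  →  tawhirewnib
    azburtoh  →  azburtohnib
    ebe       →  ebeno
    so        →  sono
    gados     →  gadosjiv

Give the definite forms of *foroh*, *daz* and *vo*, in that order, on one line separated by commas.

Looking at the final sound of each stem: -jiv when the stem ends in a sibilant (*kidutez*, *gados*); -nib when the stem ends in a non-sibilant consonant (*iwlod*, *tawhirew*, *azburtoh*); -no when the stem ends in a vowel (*ebe*, *so*).
Since the final sound of *foroh* is /h/ (a non-sibilant consonant), it takes -nib, giving *forohnib*.
The final sound of *daz* is /z/, which is a sibilant, so the suffix is -jiv, giving *dazjiv*.
Since the final sound of *vo* is /o/ (a vowel), it takes -no, giving *vono*.

forohnib, dazjiv, vono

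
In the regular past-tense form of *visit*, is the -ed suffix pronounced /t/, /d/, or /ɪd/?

/ɪd/

The stem *visit* ends in /t/ or /d/.
The -ed suffix is realized as /ɪd/ after /t, d/; as /t/ after other voiceless consonants; and as /d/ after other voiced sounds.
So -ed on *visit* is pronounced /ɪd/.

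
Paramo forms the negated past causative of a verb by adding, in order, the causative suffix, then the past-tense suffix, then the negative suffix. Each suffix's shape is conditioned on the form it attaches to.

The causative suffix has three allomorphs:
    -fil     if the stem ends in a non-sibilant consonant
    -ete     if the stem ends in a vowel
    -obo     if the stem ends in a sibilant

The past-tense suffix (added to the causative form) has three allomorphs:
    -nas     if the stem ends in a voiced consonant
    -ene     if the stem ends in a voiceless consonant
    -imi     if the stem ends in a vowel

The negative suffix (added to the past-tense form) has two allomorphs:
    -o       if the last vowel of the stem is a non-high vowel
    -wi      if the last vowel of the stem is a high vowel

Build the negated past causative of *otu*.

Since the final sound of *otu* is /u/ (a vowel), it takes -ete, giving *otuete*.
The causative form *otuete*: final sound = /e/, a vowel → -imi → *otueteimi*.
The past-tense form *otueteimi* — last vowel /i/ (a high vowel) → -wi → *otueteimiwi*.

otueteimiwi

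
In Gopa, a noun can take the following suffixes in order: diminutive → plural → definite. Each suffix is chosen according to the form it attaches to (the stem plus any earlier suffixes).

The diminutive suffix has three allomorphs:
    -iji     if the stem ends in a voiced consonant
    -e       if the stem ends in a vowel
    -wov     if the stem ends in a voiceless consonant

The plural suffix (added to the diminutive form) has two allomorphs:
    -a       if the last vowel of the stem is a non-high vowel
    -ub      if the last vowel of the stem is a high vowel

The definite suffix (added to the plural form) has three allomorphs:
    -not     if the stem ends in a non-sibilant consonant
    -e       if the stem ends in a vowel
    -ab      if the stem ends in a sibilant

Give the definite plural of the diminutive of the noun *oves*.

oveswovae

Since the final sound of *oves* is /s/ (a voiceless consonant), it takes -wov, giving *oveswov*.
The last vowel of the diminutive form *oveswov* is /o/, which is a non-high vowel, so the plural suffix is -a, giving *oveswova*.
Since the final sound of the plural form *oveswova* is /a/ (a vowel), it takes -e, giving *oveswovae*.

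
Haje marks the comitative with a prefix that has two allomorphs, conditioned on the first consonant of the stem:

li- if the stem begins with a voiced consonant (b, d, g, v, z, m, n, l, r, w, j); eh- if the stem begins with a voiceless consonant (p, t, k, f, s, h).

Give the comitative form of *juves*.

lijuves

*juves* — first consonant /j/ (voiced) → li- → *lijuves*.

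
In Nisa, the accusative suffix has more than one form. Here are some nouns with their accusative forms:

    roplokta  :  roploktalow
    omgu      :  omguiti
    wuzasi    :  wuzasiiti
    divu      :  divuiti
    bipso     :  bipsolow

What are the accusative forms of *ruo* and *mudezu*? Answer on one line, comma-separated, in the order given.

ruolow, mudezuiti

The suffix is conditioned by the last vowel: -iti when the last vowel of the stem is a high vowel (*omgu*, *wuzasi*, *divu*); -low when the last vowel of the stem is a non-high vowel (*roplokta*, *bipso*).
*ruo*: last vowel = /o/, a non-high vowel → -low → *ruolow*.
Since the last vowel of *mudezu* is /u/ (a high vowel), it takes -iti, giving *mudezuiti*.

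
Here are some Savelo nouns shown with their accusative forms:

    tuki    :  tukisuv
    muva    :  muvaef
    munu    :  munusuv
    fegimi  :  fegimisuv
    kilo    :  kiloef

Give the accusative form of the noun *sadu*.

The pattern is height harmony: -suv when the last vowel of the stem is a high vowel (*tuki*, *munu*, *fegimi*); -ef when the last vowel of the stem is a non-high vowel (*muva*, *kilo*).
*sadu*: last vowel = /u/, a high vowel → -suv → *sadusuv*.

sadusuv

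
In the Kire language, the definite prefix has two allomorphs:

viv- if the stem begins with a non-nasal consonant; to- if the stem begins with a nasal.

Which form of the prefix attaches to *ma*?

The first consonant of *ma* is /m/, which is a nasal, so the prefix is to-.

to-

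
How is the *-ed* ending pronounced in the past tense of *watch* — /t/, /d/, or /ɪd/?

The stem *watch* ends in a voiceless consonant other than /t/.
The -ed suffix is realized as /ɪd/ after /t, d/; as /t/ after other voiceless consonants; and as /d/ after other voiced sounds.
So -ed on *watch* is pronounced /t/.

/t/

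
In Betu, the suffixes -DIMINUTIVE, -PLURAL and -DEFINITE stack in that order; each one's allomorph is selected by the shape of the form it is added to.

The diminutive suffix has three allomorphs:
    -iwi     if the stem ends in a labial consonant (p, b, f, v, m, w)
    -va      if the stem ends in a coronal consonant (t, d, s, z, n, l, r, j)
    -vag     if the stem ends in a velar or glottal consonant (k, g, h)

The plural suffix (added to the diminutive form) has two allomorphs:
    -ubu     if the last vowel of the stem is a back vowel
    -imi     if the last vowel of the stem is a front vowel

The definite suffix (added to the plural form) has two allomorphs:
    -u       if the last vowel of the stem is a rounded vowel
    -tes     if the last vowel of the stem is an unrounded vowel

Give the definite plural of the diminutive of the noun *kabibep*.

Since the final consonant of *kabibep* is /p/ (labial), it takes -iwi, giving *kabibepiwi*.
Since the last vowel of the diminutive form *kabibepiwi* is /i/ (a front vowel), it takes -imi, giving *kabibepiwiimi*.
The last vowel of the plural form *kabibepiwiimi* is /i/, which is an unrounded vowel, so the definite suffix is -tes, giving *kabibepiwiimites*.

kabibepiwiimites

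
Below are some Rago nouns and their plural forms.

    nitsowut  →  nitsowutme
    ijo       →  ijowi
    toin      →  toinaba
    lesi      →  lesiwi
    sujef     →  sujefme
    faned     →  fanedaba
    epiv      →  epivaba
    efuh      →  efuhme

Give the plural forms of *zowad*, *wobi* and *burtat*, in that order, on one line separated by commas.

The suffix is conditioned by the final sound: -me when the stem ends in a voiceless consonant (*nitsowut*, *sujef*, *efuh*); -aba when the stem ends in a voiced consonant (*toin*, *faned*, *epiv*); -wi when the stem ends in a vowel (*ijo*, *lesi*).
Since the final sound of *zowad* is /d/ (a voiced consonant), it takes -aba, giving *zowadaba*.
Since the final sound of *wobi* is /i/ (a vowel), it takes -wi, giving *wobiwi*.
The final sound of *burtat* is /t/, which is a voiceless consonant, so the suffix is -me, giving *burtatme*.

zowadaba, wobiwi, burtatme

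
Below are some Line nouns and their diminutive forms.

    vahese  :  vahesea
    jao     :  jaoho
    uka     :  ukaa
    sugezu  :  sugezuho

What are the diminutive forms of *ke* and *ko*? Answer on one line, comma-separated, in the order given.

The alternation tracks the last vowel of the stem — -ho when the last vowel of the stem is a rounded vowel (*jao*, *sugezu*); -a when the last vowel of the stem is an unrounded vowel (*vahese*, *uka*).
The last vowel of *ke* is /e/, which is an unrounded vowel, so the suffix is -a, giving *kea*.
Since the last vowel of *ko* is /o/ (a rounded vowel), it takes -ho, giving *koho*.

kea, koho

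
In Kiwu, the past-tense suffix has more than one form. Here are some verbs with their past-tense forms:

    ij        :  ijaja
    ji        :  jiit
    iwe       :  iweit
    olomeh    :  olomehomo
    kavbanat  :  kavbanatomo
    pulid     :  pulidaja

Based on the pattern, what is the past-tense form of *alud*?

aludaja

The alternation tracks the final sound of the stem — -omo when the stem ends in a voiceless consonant (*olomeh*, *kavbanat*); -aja when the stem ends in a voiced consonant (*ij*, *pulid*); -it when the stem ends in a vowel (*ji*, *iwe*).
The final sound of *alud* is /d/, which is a voiced consonant, so the suffix is -aja, giving *aludaja*.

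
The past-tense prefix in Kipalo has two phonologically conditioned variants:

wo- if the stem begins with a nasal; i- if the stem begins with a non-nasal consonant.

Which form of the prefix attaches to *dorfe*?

i-

*dorfe* — first consonant /d/ (non-nasal) → i-.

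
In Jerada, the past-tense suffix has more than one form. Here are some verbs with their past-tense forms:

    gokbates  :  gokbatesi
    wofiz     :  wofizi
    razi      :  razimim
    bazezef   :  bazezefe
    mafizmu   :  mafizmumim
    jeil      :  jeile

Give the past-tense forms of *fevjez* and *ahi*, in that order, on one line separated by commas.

fevjezi, ahimim

The alternation tracks the final sound of the stem — -i when the stem ends in a sibilant (*gokbates*, *wofiz*); -e when the stem ends in a non-sibilant consonant (*bazezef*, *jeil*); -mim when the stem ends in a vowel (*razi*, *mafizmu*).
*fevjez*: final sound = /z/, a sibilant → -i → *fevjezi*.
*ahi* — final sound /i/ (a vowel) → -mim → *ahimim*.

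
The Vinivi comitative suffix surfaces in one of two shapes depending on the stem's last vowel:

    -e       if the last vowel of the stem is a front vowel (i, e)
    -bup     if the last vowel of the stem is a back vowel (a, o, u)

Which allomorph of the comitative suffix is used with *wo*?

*wo* — last vowel /o/ (a back vowel) → -bup.

-bup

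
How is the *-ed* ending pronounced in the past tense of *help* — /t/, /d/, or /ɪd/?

The stem *help* ends in a voiceless consonant other than /t/.
The -ed suffix is realized as /ɪd/ after /t, d/; as /t/ after other voiceless consonants; and as /d/ after other voiced sounds.
So -ed on *help* is pronounced /t/.

/t/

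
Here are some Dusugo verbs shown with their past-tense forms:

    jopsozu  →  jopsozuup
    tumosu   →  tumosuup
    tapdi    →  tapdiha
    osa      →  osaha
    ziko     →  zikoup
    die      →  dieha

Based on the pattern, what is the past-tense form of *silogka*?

The suffix is conditioned by the last vowel: -up when the last vowel of the stem is a rounded vowel (*jopsozu*, *tumosu*, *ziko*); -ha when the last vowel of the stem is an unrounded vowel (*tapdi*, *osa*, *die*).
*silogka* — last vowel /a/ (an unrounded vowel) → -ha → *silogkaha*.

silogkaha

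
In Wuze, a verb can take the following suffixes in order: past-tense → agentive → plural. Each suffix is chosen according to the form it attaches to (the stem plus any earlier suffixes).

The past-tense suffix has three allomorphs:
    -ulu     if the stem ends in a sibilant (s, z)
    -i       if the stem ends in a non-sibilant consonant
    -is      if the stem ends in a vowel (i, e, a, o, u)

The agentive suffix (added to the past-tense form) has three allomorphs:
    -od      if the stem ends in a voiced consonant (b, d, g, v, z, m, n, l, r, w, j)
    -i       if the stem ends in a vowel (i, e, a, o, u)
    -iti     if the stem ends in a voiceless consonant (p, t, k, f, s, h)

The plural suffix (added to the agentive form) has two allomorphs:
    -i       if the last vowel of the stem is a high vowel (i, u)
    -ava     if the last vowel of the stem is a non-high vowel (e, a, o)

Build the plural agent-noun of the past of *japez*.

*japez*: final sound = /z/, a sibilant → -ulu → *japezulu*.
The past-tense form *japezulu*: final sound = /u/, a vowel → -i → *japezului*.
The agentive form *japezului* — last vowel /i/ (a high vowel) → -i → *japezuluii*.

japezuluii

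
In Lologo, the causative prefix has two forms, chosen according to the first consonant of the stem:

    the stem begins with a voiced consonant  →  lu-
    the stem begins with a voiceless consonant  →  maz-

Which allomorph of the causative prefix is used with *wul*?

*wul*: first consonant = /w/, voiced → lu-.

lu-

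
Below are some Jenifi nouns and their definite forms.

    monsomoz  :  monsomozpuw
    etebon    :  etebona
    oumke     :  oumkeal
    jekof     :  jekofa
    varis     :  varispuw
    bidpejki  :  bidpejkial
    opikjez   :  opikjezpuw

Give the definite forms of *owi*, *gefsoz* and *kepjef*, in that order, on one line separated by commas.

Looking at the final sound of each stem: -puw when the stem ends in a sibilant (*monsomoz*, *varis*, *opikjez*); -a when the stem ends in a non-sibilant consonant (*etebon*, *jekof*); -al when the stem ends in a vowel (*oumke*, *bidpejki*).
Since the final sound of *owi* is /i/ (a vowel), it takes -al, giving *owial*.
The final sound of *gefsoz* is /z/, which is a sibilant, so the suffix is -puw, giving *gefsozpuw*.
*kepjef*: final sound = /f/, a non-sibilant consonant → -a → *kepjefa*.

owial, gefsozpuw, kepjefa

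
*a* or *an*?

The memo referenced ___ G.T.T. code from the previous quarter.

a

The indefinite article is chosen by the initial *sound* of the following word, not its spelling.
The initialism *G.T.T.* is read letter by letter; the first letter, G, is pronounced /dʒiː/, which begins with a consonant sound.
So the article is *a*: The memo referenced a G.T.T. code from the previous quarter.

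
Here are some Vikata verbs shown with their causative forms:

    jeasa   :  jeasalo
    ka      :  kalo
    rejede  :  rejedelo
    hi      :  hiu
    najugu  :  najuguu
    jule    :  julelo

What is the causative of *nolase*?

Looking at the last vowel of each stem: -u when the last vowel of the stem is a high vowel (*hi*, *najugu*); -lo when the last vowel of the stem is a non-high vowel (*jeasa*, *ka*, *rejede*, *jule*).
*nolase* — last vowel /e/ (a non-high vowel) → -lo → *nolaselo*.

nolaselo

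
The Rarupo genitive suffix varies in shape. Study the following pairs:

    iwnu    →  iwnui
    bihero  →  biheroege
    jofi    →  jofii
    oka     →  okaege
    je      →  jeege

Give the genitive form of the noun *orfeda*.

orfedaege

The alternation tracks the last vowel of the stem — -i when the last vowel of the stem is a high vowel (*iwnu*, *jofi*); -ege when the last vowel of the stem is a non-high vowel (*bihero*, *oka*, *je*).
Since the last vowel of *orfeda* is /a/ (a non-high vowel), it takes -ege, giving *orfedaege*.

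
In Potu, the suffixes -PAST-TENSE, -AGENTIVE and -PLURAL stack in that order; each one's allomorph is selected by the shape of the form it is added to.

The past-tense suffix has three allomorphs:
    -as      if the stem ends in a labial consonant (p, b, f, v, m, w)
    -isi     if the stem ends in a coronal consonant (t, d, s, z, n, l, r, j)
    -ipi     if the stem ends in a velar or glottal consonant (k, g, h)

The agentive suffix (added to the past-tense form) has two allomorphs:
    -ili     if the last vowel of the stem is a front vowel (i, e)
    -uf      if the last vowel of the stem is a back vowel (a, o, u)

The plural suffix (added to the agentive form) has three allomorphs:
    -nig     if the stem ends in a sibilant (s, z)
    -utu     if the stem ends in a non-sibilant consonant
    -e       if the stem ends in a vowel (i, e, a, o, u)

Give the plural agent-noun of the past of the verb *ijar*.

*ijar* — final consonant /r/ (coronal) → -isi → *ijarisi*.
Since the last vowel of the past-tense form *ijarisi* is /i/ (a front vowel), it takes -ili, giving *ijarisiili*.
The agentive form *ijarisiili* — final sound /i/ (a vowel) → -e → *ijarisiilie*.

ijarisiilie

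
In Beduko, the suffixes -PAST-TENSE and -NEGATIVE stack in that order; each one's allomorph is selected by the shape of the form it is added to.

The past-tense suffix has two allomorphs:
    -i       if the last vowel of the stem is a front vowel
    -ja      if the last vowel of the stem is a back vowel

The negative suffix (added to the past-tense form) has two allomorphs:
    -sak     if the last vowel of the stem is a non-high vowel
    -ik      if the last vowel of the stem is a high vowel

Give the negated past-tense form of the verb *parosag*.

parosagjasak

*parosag*: last vowel = /a/, a back vowel → -ja → *parosagja*.
The last vowel of the past-tense form *parosagja* is /a/, which is a non-high vowel, so the negative suffix is -sak, giving *parosagjasak*.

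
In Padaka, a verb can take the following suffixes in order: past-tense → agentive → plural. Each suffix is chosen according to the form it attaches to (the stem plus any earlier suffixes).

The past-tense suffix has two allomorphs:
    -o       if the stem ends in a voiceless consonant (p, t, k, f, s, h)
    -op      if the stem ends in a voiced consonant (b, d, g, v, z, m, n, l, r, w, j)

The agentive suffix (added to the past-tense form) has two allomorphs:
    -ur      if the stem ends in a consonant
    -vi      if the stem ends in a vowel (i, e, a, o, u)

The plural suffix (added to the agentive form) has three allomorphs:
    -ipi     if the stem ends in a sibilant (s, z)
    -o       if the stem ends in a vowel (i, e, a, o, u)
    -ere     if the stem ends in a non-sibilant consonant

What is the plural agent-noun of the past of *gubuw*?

gubuwopurere

*gubuw* — final consonant /w/ (voiced) → -op → *gubuwop*.
Since the final sound of the past-tense form *gubuwop* is /p/ (a consonant), it takes -ur, giving *gubuwopur*.
The agentive form *gubuwopur*: final sound = /r/, a non-sibilant consonant → -ere → *gubuwopurere*.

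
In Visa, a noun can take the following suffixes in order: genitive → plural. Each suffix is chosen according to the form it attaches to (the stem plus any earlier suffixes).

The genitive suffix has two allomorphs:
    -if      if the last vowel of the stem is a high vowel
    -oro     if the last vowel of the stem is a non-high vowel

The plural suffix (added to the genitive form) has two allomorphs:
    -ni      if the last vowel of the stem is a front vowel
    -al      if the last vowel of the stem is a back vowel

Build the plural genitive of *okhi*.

okhiifni

*okhi* — last vowel /i/ (a high vowel) → -if → *okhiif*.
The genitive form *okhiif* — last vowel /i/ (a front vowel) → -ni → *okhiifni*.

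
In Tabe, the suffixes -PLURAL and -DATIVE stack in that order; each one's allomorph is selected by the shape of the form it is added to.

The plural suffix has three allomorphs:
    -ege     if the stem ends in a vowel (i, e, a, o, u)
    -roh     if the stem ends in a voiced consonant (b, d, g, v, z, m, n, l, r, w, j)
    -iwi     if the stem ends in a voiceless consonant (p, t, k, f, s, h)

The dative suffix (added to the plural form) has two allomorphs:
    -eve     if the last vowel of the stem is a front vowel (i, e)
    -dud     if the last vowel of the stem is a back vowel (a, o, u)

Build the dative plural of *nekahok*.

*nekahok* — final sound /k/ (a voiceless consonant) → -iwi → *nekahokiwi*.
Since the last vowel of the plural form *nekahokiwi* is /i/ (a front vowel), it takes -eve, giving *nekahokiwieve*.

nekahokiwieve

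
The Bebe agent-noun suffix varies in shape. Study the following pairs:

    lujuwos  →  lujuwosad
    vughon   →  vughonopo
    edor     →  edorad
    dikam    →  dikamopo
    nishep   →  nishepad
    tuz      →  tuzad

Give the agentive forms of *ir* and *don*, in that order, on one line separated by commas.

The alternation tracks the final consonant of the stem — -opo when the stem ends in a nasal (*vughon*, *dikam*); -ad when the stem ends in a non-nasal consonant (*lujuwos*, *edor*, *nishep*, *tuz*).
Since the final consonant of *ir* is /r/ (non-nasal), it takes -ad, giving *irad*.
*don*: final consonant = /n/, a nasal → -opo → *donopo*.

irad, donopo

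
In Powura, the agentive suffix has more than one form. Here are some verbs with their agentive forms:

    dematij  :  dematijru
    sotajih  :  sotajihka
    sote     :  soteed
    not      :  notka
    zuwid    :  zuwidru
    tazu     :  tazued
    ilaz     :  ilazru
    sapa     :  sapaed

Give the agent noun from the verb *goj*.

gojru

The suffix is conditioned by the final sound: -ka when the stem ends in a voiceless consonant (*sotajih*, *not*); -ru when the stem ends in a voiced consonant (*dematij*, *zuwid*, *ilaz*); -ed when the stem ends in a vowel (*sote*, *tazu*, *sapa*).
*goj* — final sound /j/ (a voiced consonant) → -ru → *gojru*.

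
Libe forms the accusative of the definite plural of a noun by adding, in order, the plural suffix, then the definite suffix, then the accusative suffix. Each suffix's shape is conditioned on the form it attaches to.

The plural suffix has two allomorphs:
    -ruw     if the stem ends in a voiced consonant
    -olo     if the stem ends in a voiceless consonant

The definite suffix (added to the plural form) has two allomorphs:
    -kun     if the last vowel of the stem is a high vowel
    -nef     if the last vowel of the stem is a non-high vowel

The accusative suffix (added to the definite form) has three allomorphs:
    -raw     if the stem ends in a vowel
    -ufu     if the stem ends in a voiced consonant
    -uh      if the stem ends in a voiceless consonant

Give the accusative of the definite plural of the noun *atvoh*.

*atvoh*: final consonant = /h/, voiceless → -olo → *atvoholo*.
Since the last vowel of the plural form *atvoholo* is /o/ (a non-high vowel), it takes -nef, giving *atvoholonef*.
The final sound of the definite form *atvoholonef* is /f/, which is a voiceless consonant, so the accusative suffix is -uh, giving *atvoholonefuh*.

atvoholonefuh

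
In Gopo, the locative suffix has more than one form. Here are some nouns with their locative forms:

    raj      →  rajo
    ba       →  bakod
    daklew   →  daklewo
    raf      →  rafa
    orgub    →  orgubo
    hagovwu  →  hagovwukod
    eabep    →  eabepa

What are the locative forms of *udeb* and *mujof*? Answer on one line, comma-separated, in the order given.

udebo, mujofa

The pattern is voicing of the final sound: -a when the stem ends in a voiceless consonant (*raf*, *eabep*); -o when the stem ends in a voiced consonant (*raj*, *daklew*, *orgub*); -kod when the stem ends in a vowel (*ba*, *hagovwu*).
*udeb*: final sound = /b/, a voiced consonant → -o → *udebo*.
Since the final sound of *mujof* is /f/ (a voiceless consonant), it takes -a, giving *mujofa*.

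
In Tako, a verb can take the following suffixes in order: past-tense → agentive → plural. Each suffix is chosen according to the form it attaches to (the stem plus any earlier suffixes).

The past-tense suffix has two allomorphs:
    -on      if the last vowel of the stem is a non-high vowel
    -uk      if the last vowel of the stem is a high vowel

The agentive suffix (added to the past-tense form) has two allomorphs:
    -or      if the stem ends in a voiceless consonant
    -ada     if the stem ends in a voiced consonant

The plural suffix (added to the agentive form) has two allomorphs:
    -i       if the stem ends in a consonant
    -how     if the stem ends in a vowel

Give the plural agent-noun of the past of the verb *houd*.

Since the last vowel of *houd* is /u/ (a high vowel), it takes -uk, giving *houduk*.
The past-tense form *houduk* — final consonant /k/ (voiceless) → -or → *houdukor*.
Since the final sound of the agentive form *houdukor* is /r/ (a consonant), it takes -i, giving *houdukori*.

houdukori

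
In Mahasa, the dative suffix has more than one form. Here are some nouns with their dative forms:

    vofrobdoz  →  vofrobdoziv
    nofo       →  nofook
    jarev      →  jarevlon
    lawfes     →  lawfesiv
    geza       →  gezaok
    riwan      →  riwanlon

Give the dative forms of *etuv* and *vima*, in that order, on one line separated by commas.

etuvlon, vimaok

The suffix is conditioned by the final sound: -iv when the stem ends in a sibilant (*vofrobdoz*, *lawfes*); -lon when the stem ends in a non-sibilant consonant (*jarev*, *riwan*); -ok when the stem ends in a vowel (*nofo*, *geza*).
Since the final sound of *etuv* is /v/ (a non-sibilant consonant), it takes -lon, giving *etuvlon*.
*vima*: final sound = /a/, a vowel → -ok → *vimaok*.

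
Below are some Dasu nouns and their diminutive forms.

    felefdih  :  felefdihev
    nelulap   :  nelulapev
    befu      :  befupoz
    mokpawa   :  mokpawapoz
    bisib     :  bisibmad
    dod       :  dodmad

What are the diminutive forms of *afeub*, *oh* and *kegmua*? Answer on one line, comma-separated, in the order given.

afeubmad, ohev, kegmuapoz

The alternation tracks the final sound of the stem — -ev when the stem ends in a voiceless consonant (*felefdih*, *nelulap*); -mad when the stem ends in a voiced consonant (*bisib*, *dod*); -poz when the stem ends in a vowel (*befu*, *mokpawa*).
*afeub* — final sound /b/ (a voiced consonant) → -mad → *afeubmad*.
Since the final sound of *oh* is /h/ (a voiceless consonant), it takes -ev, giving *ohev*.
*kegmua* — final sound /a/ (a vowel) → -poz → *kegmuapoz*.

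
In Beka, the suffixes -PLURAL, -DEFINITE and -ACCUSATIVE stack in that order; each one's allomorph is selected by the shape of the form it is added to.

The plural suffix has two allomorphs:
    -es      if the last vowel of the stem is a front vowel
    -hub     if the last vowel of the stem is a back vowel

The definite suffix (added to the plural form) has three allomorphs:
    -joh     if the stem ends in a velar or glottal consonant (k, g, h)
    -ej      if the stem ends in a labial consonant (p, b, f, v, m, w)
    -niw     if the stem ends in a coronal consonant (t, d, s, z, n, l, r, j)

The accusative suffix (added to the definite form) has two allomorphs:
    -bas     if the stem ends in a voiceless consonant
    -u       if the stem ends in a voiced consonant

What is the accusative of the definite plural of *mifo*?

*mifo*: last vowel = /o/, a back vowel → -hub → *mifohub*.
The plural form *mifohub*: final consonant = /b/, labial → -ej → *mifohubej*.
Since the final consonant of the definite form *mifohubej* is /j/ (voiced), it takes -u, giving *mifohubeju*.

mifohubeju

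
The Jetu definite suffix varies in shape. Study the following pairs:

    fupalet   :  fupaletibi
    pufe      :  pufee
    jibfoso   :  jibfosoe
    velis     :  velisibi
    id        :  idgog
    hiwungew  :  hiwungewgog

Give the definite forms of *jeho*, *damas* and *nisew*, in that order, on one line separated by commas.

jehoe, damasibi, nisewgog

The pattern is voicing of the final sound: -ibi when the stem ends in a voiceless consonant (*fupalet*, *velis*); -gog when the stem ends in a voiced consonant (*id*, *hiwungew*); -e when the stem ends in a vowel (*pufe*, *jibfoso*).
*jeho* — final sound /o/ (a vowel) → -e → *jehoe*.
*damas* — final sound /s/ (a voiceless consonant) → -ibi → *damasibi*.
Since the final sound of *nisew* is /w/ (a voiced consonant), it takes -gog, giving *nisewgog*.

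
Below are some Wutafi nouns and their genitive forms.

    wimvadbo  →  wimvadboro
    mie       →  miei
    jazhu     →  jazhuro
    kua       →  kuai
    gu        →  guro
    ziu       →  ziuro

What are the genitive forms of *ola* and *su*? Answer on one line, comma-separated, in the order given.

olai, suro

Looking at the last vowel of each stem: -ro when the last vowel of the stem is a rounded vowel (*wimvadbo*, *jazhu*, *gu*, *ziu*); -i when the last vowel of the stem is an unrounded vowel (*mie*, *kua*).
The last vowel of *ola* is /a/, which is an unrounded vowel, so the suffix is -i, giving *olai*.
*su*: last vowel = /u/, a rounded vowel → -ro → *suro*.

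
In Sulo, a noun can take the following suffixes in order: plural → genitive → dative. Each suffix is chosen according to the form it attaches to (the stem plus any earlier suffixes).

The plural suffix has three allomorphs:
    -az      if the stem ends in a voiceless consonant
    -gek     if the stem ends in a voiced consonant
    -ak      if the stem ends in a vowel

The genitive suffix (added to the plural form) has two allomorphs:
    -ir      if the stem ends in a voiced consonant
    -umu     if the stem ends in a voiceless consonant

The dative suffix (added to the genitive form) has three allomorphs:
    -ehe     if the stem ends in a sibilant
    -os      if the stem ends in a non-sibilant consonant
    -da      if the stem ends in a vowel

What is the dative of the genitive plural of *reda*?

*reda* — final sound /a/ (a vowel) → -ak → *redaak*.
Since the final consonant of the plural form *redaak* is /k/ (voiceless), it takes -umu, giving *redaakumu*.
Since the final sound of the genitive form *redaakumu* is /u/ (a vowel), it takes -da, giving *redaakumuda*.

redaakumuda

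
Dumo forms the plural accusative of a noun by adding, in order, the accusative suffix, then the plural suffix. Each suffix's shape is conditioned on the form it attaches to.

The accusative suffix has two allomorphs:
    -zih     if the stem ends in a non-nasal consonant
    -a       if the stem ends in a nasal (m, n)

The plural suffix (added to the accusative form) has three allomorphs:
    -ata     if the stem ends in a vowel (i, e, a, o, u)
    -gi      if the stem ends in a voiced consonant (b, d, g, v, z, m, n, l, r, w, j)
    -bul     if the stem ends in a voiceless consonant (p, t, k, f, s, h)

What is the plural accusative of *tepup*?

tepupzihbul

The final consonant of *tepup* is /p/, which is non-nasal, so the accusative suffix is -zih, giving *tepupzih*.
The final sound of the accusative form *tepupzih* is /h/, which is a voiceless consonant, so the plural suffix is -bul, giving *tepupzihbul*.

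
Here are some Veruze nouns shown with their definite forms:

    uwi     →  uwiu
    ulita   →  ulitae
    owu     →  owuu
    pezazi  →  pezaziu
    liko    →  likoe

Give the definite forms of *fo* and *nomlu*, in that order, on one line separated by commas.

Looking at the last vowel of each stem: -u when the last vowel of the stem is a high vowel (*uwi*, *owu*, *pezazi*); -e when the last vowel of the stem is a non-high vowel (*ulita*, *liko*).
Since the last vowel of *fo* is /o/ (a non-high vowel), it takes -e, giving *foe*.
*nomlu* — last vowel /u/ (a high vowel) → -u → *nomluu*.

foe, nomluu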